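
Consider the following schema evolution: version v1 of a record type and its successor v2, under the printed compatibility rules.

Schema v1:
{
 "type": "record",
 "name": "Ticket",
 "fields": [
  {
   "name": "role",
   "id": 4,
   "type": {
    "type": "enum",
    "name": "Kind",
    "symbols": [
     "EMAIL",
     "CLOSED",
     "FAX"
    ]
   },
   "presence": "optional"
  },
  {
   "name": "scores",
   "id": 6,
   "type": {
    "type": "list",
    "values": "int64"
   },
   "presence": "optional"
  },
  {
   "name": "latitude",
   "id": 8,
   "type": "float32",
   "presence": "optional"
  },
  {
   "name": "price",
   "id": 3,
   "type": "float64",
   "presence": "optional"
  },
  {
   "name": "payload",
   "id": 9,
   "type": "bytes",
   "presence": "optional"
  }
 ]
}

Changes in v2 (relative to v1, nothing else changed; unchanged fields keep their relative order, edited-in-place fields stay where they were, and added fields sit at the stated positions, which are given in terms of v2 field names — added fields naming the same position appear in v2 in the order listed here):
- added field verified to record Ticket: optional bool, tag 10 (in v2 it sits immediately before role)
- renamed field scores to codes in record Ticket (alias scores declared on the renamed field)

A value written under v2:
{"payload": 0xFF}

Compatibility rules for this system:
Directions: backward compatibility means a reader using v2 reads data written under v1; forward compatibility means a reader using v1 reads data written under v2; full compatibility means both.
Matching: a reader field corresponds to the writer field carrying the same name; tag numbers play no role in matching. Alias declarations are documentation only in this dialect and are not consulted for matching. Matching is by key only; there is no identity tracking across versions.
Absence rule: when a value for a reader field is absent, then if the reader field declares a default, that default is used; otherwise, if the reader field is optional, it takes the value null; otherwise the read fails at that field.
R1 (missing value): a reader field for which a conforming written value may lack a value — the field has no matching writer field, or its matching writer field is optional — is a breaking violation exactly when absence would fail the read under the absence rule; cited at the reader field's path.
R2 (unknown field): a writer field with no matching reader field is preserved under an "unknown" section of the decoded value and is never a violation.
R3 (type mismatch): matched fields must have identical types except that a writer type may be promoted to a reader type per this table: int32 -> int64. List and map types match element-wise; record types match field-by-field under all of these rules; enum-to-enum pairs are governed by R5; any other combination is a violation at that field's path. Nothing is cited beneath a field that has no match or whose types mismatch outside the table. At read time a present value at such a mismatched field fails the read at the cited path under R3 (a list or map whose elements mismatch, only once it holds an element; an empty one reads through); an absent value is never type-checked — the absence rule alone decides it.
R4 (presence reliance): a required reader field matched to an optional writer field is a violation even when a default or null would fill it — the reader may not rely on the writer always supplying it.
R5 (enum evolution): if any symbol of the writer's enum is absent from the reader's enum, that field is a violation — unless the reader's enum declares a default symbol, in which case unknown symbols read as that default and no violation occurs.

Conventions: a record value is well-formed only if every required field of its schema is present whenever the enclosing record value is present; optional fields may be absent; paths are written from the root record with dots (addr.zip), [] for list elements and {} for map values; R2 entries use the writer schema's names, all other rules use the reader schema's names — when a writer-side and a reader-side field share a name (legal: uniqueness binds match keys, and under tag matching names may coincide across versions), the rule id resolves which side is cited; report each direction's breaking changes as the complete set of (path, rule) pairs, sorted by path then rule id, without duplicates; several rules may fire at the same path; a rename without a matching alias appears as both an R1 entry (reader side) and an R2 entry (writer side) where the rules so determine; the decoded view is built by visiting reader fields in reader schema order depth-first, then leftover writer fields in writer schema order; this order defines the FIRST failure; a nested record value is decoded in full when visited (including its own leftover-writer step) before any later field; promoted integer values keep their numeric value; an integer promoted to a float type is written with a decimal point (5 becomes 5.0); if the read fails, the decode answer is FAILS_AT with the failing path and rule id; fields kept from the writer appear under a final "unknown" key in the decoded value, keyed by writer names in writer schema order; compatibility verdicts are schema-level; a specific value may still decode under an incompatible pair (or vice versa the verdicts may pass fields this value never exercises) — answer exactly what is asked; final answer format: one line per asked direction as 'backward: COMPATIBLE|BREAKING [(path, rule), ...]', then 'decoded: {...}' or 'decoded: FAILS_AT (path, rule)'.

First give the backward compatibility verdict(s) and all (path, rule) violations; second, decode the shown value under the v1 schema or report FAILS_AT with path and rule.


each type pair in Ticket: writer, then reader
backward for Ticket (reader v2, writer v1):
  no writer field matches reader verified
  writer optional, Kind -> Kind: reader role maps from writer role
  no writer field matches reader codes
  writer optional, float32 -> float32: reader latitude maps from writer latitude
  writer optional, float64 -> float64: reader price maps from writer price
  writer optional, bytes -> bytes: reader payload maps from writer payload
  leftover writer field: scores
  => no violations; backward on Ticket: COMPATIBLE
decode (reader v1):
  role := null (not supplied -> null)
  scores := null (not supplied -> null)
  latitude := null (not supplied -> null)
  price := null (not supplied -> null)
  payload := 0xFF
  => decoded: {"role": null, "scores": null, "latitude": null, "price": null, "payload": 0xFF}
diffs on Ticket not affecting the asked answer:
  added field verified to record Ticket: optional bool, tag 10 (in v2 it sits immediately before role) -> fires no rule on Ticket, leaving the asked answer as it is
  renamed field scores to codes in record Ticket (alias scores declared on the renamed field) -> fires no rule on Ticket, leaving the asked answer as it is

backward: COMPATIBLE []; decoded: {"role": null, "scores": null, "latitude": null, "price": null, "payload": 0xFF}


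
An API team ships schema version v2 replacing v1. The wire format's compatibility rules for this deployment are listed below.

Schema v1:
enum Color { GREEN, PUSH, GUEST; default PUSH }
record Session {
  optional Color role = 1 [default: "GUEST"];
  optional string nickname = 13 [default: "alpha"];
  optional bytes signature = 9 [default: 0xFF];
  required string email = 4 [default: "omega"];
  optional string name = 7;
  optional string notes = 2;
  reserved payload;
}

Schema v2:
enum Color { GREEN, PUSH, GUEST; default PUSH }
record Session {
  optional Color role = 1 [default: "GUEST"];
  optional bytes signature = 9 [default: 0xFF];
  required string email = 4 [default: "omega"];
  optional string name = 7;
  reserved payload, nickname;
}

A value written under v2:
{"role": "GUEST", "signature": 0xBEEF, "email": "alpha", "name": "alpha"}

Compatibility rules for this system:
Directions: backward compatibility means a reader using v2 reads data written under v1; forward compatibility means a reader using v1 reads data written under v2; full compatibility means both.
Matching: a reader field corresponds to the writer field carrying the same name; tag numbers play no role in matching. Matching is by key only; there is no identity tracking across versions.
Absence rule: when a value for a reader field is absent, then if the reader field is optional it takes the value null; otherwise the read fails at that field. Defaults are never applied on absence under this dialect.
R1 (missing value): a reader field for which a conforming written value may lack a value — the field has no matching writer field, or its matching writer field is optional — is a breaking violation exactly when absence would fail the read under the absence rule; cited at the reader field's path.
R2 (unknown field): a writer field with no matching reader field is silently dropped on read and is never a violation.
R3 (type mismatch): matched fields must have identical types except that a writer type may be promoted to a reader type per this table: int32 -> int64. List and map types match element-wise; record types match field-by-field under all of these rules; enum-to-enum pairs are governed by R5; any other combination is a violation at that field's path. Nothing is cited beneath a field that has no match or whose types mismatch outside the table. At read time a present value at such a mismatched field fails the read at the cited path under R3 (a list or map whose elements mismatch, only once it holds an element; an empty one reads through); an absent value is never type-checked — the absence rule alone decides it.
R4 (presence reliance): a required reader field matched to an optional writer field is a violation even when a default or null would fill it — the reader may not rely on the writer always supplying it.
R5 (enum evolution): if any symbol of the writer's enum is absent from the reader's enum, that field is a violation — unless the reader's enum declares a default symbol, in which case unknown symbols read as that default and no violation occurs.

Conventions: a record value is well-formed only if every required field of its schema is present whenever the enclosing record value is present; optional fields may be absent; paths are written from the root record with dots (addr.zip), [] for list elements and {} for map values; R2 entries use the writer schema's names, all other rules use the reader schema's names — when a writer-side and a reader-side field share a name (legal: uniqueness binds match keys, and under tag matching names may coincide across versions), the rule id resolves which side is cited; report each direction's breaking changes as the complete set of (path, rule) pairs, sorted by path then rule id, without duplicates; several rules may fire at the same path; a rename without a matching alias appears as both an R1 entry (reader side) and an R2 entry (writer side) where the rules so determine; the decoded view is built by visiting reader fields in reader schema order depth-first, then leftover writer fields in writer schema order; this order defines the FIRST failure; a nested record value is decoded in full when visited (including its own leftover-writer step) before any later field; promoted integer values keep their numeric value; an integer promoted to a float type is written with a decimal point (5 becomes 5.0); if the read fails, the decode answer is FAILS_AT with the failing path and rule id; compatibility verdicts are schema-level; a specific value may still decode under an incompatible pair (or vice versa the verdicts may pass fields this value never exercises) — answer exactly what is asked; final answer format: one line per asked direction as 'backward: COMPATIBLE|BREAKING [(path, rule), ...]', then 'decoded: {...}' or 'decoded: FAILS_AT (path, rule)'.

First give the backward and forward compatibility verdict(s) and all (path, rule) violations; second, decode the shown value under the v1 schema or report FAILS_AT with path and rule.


the writer's type comes first in each Session pair
backward analysis of Session with v2 as reader and v1 as writer:
  role <- role (Color -> Color, writer optional)
  signature <- signature (bytes -> bytes, writer optional)
  email <- email (string -> string, writer required)
  name <- name (string -> string, writer optional)
  leftover writer field: nickname
  leftover writer field: notes
  => backward verdict for Session: COMPATIBLE, no violations
forward analysis of Session with v1 as reader and v2 as writer:
  role <- role (Color -> Color, writer optional)
  nickname: no writer match
  signature <- signature (bytes -> bytes, writer optional)
  email <- email (string -> string, writer required)
  name <- name (string -> string, writer optional)
  notes: no writer match
  => forward verdict for Session: COMPATIBLE, no violations
decode walk for Session under reader schema v1:
  role := "GUEST"
  nickname := null (missing; optional => null)
  signature := 0xBEEF
  email := "alpha"
  name := "alpha"
  notes := null (missing; optional => null)
  => decoded: {"role": "GUEST", "nickname": null, "signature": 0xBEEF, "email": "alpha", "name": "alpha", "notes": null}

backward: COMPATIBLE []; forward: COMPATIBLE []; decoded: {"role": "GUEST", "nickname": null, "signature": 0xBEEF, "email": "alpha", "name": "alpha", "notes": null}


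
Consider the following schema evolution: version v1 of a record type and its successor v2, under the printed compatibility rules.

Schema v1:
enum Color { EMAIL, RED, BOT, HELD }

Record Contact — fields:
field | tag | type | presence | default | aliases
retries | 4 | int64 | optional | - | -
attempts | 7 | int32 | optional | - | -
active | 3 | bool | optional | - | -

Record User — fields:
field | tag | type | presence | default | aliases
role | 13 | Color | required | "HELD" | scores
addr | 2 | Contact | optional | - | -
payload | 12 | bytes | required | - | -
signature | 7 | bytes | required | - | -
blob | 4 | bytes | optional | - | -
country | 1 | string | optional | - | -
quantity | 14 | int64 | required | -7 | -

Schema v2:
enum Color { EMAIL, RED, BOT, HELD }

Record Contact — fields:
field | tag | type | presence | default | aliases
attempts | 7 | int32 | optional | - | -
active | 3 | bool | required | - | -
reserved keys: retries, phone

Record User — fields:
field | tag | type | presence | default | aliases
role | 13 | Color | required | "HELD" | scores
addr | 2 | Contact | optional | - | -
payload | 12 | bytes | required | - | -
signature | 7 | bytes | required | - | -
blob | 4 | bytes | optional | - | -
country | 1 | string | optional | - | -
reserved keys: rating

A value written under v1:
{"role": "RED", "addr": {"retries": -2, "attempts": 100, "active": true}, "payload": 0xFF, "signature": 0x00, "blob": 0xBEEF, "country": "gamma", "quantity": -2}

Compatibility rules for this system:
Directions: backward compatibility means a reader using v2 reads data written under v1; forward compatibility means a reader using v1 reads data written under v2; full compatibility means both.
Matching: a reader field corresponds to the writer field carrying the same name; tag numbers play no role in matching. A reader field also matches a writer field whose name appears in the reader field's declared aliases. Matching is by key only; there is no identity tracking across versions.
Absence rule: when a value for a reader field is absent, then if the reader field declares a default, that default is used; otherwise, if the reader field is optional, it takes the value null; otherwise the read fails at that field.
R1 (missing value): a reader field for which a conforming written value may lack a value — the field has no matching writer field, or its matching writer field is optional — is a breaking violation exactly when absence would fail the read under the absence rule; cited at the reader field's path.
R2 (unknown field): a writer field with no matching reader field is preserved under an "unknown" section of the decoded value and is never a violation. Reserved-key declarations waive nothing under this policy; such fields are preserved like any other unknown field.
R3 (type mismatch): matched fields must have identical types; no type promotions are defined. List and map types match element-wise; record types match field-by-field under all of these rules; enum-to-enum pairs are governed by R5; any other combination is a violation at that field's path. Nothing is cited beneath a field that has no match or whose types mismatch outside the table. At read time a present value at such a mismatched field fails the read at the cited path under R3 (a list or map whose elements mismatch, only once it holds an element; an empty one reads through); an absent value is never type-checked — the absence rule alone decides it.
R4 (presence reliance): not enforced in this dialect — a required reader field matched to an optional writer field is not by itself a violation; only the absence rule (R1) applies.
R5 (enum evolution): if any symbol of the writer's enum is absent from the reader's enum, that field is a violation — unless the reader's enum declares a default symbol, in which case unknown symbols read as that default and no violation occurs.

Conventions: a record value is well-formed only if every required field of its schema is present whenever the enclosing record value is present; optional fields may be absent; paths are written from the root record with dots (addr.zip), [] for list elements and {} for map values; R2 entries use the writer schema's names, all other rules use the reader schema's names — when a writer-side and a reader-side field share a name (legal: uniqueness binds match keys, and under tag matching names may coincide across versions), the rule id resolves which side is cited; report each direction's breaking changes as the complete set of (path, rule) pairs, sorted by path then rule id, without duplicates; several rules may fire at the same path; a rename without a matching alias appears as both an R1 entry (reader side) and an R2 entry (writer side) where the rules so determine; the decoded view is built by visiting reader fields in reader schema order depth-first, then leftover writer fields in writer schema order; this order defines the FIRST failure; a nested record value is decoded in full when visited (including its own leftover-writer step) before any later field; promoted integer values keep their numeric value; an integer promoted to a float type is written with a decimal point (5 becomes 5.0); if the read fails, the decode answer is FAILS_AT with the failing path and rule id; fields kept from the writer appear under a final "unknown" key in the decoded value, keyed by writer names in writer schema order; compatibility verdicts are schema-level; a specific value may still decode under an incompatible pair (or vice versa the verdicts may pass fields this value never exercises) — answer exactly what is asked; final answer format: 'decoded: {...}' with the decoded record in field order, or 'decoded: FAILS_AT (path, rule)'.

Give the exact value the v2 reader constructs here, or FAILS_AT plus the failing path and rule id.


decoded: {"role": "RED", "addr": {"attempts": 100, "active": true, "unknown": {"retries": -2}}, "payload": 0xFF, "signature": 0x00, "blob": 0xBEEF, "country": "gamma", "unknown": {"quantity": -2}}

the writer's type comes first in each User pair
decoding the User value with the v2 reader:
  role := "RED"
  addr.attempts := 100
  addr.active := true
  writer addr.retries: kept under "unknown"
  payload := 0xFF
  signature := 0x00
  blob := 0xBEEF
  country := "gamma"
  writer quantity: kept under "unknown"
  => decoded: {"role": "RED", "addr": {"attempts": 100, "active": true, "unknown": {"retries": -2}}, "payload": 0xFF, "signature": 0x00, "blob": 0xBEEF, "country": "gamma", "unknown": {"quantity": -2}}
remaining User differences; none change what is asked:
  field active in record Contact: optional changed to required -> a verdict-level change on User — the shown value reads the same


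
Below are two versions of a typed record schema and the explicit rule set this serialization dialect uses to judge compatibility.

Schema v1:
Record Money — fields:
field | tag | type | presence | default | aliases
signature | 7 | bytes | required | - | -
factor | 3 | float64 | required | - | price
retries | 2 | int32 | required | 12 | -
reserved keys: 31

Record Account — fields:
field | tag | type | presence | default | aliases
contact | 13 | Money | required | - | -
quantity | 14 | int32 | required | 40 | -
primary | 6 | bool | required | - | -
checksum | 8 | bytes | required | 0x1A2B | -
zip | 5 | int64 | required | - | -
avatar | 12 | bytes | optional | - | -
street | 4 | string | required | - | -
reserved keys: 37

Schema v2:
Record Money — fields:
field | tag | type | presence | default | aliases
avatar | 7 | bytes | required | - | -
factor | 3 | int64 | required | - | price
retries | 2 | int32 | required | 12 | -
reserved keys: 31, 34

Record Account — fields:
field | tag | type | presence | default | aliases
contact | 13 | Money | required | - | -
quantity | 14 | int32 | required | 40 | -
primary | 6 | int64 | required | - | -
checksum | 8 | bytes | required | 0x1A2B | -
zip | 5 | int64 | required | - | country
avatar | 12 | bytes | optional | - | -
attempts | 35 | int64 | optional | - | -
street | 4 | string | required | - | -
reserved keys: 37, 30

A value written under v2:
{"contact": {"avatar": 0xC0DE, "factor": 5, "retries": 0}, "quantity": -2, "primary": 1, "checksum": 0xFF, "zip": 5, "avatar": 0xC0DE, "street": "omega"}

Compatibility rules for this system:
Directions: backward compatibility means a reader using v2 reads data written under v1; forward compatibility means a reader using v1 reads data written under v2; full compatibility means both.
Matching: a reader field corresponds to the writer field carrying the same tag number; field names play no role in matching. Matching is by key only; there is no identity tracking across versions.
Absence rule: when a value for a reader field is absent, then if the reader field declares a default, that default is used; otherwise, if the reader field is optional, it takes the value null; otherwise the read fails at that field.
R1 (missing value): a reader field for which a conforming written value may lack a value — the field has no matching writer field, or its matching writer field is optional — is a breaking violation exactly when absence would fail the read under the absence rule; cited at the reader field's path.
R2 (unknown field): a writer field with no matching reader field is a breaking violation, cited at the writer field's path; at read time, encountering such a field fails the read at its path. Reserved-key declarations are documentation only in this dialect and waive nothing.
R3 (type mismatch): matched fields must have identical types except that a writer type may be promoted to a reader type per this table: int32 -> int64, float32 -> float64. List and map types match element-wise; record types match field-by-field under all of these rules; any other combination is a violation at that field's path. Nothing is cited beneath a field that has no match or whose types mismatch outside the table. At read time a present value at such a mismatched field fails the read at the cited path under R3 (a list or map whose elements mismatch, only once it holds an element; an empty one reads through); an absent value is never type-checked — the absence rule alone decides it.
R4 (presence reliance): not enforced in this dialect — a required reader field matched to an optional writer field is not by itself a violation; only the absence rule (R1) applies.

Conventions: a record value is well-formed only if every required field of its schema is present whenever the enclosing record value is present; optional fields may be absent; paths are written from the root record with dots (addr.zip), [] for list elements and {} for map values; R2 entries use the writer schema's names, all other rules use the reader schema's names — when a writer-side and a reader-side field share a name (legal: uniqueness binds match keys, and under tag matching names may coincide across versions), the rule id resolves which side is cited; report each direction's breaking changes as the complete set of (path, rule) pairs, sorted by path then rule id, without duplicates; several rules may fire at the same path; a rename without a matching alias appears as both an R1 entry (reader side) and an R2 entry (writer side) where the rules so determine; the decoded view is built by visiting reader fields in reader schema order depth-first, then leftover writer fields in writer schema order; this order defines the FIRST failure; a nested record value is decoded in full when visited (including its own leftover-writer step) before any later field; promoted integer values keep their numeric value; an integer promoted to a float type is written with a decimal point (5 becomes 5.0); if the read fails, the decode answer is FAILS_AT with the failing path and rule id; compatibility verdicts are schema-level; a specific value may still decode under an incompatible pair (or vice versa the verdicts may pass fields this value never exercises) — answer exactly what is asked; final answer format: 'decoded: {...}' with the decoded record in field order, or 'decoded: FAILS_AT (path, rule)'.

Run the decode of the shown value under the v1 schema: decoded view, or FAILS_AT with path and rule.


decoded: FAILS_AT (contact.factor, R3)

in Account below, arrows point writer -> reader
decode (reader v1):
  contact.signature := 0xC0DE (from writer avatar)
  read fails at contact.factor under R3
  => FAILS_AT (contact.factor, R3)
checking off the Account differences that do not matter here:
  field primary in record Account: type bool changed to int64 -> a verdict-level change on Account — the shown value reads the same
  renamed field signature to avatar in record Money -> fires no rule on Account under this dialect and leaves the result unchanged
  added field attempts to record Account: optional int64, tag 35 (in v2 it sits immediately before street) -> a verdict-level change on Account — the shown value reads the same


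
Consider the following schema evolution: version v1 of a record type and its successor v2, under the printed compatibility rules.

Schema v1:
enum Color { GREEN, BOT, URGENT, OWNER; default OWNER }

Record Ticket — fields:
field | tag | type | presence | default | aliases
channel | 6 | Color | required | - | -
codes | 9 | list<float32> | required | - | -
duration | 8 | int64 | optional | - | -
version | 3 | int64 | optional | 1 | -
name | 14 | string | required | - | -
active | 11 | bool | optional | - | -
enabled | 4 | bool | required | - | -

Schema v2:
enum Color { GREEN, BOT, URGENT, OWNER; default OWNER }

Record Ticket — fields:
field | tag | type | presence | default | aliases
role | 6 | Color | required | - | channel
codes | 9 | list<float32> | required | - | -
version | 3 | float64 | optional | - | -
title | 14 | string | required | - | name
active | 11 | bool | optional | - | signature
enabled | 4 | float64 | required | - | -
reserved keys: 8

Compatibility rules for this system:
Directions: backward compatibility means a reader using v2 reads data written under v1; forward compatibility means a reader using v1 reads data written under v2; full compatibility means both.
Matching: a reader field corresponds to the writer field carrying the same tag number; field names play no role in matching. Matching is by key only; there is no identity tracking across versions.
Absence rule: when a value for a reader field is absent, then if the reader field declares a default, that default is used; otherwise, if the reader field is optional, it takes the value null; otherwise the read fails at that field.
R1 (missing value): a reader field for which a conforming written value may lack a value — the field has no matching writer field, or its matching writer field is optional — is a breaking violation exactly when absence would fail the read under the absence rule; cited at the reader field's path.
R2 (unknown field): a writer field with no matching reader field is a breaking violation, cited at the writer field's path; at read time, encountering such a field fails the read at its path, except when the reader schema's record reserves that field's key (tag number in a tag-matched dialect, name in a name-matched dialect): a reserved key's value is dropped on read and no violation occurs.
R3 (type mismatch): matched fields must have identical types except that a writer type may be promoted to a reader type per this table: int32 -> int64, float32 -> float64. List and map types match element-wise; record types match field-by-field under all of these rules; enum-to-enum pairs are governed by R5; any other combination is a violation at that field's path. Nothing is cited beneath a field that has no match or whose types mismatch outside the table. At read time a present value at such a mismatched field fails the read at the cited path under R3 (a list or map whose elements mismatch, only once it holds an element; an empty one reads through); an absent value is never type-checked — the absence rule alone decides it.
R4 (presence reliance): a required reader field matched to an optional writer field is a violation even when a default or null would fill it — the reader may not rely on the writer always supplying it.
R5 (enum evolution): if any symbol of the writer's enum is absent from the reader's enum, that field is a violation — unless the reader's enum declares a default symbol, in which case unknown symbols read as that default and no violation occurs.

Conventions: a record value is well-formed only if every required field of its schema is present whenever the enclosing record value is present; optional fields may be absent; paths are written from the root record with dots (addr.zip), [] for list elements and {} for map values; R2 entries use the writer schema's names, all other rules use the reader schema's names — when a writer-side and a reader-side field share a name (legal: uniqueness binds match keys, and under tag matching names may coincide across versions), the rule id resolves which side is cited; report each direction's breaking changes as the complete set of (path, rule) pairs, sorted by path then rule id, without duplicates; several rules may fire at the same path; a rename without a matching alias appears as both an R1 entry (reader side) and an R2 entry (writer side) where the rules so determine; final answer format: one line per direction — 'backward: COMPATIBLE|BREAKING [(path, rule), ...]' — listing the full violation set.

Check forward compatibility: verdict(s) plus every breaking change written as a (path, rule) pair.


forward: BREAKING [(enabled, R3), (version, R3)]

each type pair in Ticket: writer, then reader
checking forward for Ticket: reader v1 against writer v2:
  channel: paired with writer role (Color -> Color; writer required)
  codes: paired with writer codes (list<float32> -> list<float32>; writer required)
  duration: no writer match
  version: paired with writer version (float64 -> int64; writer optional)
  name: paired with writer title (string -> string; writer required)
  active: paired with writer active (bool -> bool; writer optional)
  enabled: paired with writer enabled (float64 -> bool; writer required)
  violation R3 at enabled
  violation R3 at version
  => forward: BREAKING (2)
diffs on Ticket not affecting the asked answer:
  renamed field name to title in record Ticket (alias name declared on the renamed field) -> fires no rule on Ticket, leaving the asked answer as it is
  renamed field channel to role in record Ticket (alias channel declared on the renamed field) -> fires no rule on Ticket, leaving the asked answer as it is
  removed field duration from record Ticket (its key 8 joins the reserved list) -> fires no rule on Ticket, leaving the asked answer as it is


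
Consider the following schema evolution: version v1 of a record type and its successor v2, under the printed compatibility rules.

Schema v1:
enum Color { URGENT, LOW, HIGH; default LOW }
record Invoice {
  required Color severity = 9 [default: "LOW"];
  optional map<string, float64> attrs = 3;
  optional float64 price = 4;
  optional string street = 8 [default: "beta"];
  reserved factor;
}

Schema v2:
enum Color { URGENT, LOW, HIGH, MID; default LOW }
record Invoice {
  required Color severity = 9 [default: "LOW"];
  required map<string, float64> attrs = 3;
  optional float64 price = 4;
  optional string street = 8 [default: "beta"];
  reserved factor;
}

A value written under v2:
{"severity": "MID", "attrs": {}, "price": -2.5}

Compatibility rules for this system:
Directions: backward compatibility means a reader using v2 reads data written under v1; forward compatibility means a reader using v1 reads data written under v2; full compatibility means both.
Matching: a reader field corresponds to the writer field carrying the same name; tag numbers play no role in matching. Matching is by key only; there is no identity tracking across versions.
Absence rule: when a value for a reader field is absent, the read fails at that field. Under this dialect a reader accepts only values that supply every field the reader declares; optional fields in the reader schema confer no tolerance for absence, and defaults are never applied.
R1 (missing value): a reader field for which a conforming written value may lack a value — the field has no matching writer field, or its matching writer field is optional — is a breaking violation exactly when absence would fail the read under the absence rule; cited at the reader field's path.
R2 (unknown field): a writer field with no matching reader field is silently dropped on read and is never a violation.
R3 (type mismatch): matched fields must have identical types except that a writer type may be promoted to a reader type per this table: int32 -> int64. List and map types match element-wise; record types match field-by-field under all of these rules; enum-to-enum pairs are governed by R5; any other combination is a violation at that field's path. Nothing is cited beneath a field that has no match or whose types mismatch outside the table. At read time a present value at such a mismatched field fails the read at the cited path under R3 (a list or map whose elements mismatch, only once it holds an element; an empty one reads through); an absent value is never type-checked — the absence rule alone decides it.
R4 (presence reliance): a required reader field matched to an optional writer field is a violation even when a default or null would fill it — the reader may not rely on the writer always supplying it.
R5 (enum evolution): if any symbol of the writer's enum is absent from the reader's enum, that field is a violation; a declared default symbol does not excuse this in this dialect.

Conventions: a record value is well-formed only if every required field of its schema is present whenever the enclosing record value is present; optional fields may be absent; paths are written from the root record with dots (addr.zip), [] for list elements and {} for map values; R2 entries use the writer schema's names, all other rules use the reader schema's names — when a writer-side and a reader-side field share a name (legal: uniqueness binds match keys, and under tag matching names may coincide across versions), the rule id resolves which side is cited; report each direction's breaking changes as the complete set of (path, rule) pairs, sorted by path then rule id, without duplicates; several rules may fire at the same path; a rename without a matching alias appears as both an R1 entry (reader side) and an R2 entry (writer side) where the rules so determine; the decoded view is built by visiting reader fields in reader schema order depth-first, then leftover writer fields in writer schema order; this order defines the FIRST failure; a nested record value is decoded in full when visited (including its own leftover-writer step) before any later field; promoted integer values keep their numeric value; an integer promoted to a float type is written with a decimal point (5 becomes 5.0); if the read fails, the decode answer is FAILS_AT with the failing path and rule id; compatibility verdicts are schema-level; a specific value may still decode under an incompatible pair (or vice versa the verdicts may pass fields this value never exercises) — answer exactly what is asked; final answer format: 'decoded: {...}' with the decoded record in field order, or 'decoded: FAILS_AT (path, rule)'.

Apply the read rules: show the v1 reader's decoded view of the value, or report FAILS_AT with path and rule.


decoded: FAILS_AT (severity, R5)

the writer's type comes first in each Invoice pair
decode walk for Invoice under reader schema v1:
  read fails at severity under R5
  => FAILS_AT (severity, R5)
remaining Invoice differences; none change what is asked:
  field attrs in record Invoice: optional changed to required -> matters for Invoice compatibility verdicts, not for this value's decode


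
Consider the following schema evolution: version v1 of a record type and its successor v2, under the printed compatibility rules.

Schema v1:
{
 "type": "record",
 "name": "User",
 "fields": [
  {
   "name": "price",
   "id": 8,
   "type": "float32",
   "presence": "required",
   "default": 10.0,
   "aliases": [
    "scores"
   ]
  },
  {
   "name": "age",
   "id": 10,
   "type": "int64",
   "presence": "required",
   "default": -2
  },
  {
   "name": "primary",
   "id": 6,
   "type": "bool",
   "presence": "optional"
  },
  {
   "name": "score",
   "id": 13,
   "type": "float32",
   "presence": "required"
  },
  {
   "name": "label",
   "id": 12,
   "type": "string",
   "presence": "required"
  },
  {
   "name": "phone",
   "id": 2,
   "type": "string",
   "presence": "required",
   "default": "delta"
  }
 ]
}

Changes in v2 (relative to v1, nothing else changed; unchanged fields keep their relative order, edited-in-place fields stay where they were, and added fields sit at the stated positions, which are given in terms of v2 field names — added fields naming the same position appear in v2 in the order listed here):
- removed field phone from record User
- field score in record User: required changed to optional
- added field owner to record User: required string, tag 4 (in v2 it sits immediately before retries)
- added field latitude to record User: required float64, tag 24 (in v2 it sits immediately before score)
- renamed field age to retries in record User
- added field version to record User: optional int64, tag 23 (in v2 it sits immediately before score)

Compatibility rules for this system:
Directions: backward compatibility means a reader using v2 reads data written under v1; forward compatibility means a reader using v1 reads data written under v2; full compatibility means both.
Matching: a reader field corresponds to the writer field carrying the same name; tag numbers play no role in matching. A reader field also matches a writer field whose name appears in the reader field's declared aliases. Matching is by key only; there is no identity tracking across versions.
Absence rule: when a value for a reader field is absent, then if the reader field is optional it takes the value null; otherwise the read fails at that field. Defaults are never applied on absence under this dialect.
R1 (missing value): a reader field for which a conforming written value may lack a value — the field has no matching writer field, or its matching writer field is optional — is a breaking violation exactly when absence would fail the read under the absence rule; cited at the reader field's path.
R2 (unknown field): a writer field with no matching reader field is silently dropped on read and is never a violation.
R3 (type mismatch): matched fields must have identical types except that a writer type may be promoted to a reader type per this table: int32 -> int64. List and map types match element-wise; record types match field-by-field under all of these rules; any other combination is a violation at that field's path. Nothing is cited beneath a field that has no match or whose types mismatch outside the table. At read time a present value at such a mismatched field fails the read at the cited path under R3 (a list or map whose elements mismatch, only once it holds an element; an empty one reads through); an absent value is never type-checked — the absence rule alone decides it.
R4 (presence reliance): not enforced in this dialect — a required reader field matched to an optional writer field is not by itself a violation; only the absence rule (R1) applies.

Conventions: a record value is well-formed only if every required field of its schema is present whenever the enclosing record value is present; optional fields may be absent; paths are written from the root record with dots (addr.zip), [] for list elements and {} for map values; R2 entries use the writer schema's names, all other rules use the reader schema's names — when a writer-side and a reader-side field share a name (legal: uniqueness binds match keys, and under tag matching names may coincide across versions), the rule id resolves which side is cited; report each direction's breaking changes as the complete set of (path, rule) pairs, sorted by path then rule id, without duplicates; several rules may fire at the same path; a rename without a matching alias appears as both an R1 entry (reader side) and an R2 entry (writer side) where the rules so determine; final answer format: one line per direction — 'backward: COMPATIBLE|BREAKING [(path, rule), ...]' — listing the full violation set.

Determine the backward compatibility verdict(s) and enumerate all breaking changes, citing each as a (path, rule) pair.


the writer's type comes first in each User pair
checking backward for User: reader v2 against writer v1:
  writer required, float32 -> float32: reader price maps from writer price
  owner: no writer match
  retries: no writer match
  writer optional, bool -> bool: reader primary maps from writer primary
  latitude: no writer match
  version: no writer match
  writer required, float32 -> float32: reader score maps from writer score
  writer required, string -> string: reader label maps from writer label
  writer field age has no reader counterpart
  writer field phone has no reader counterpart
  violation R1 at latitude
  violation R1 at owner
  violation R1 at retries
  backward on User therefore BREAKING (3)
the other User changes do not affect what is asked:
  removed field phone from record User -> matters only for User's forward compatibility — outside the asked direction
  field score in record User: required changed to optional -> matters only for User's forward compatibility — outside the asked direction
  added field version to record User: optional int64, tag 23 (in v2 it sits immediately before score) -> fires no rule on User, leaving the asked answer as it is

backward: BREAKING [(latitude, R1), (owner, R1), (retries, R1)]
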